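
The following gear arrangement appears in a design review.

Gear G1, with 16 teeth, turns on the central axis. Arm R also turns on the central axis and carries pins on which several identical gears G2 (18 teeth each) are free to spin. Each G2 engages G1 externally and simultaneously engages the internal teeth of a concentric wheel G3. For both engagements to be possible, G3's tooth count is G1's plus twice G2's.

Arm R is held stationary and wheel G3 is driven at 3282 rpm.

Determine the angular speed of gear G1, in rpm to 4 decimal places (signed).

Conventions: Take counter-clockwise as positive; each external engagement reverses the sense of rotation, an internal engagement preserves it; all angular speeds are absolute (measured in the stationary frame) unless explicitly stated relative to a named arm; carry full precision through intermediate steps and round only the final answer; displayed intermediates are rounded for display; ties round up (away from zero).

recognized (axles ride arm R): planetary set, 16/18/52 teeth
normalise by the input: solve with ω_ring = 1, then scale by 3282 rpm
ring teeth: 16 + 2·18 = 52
16(ω_sun−ω_arm) = −52(ω_ring−ω_arm),  ω_arm = 0, ω_ring = 1
ω_sun = 0 − (52/16)(1−0) = -13/4
scale: ω_sun = -13/4 × 3282 rpm = -10666.5000 rpm

-10666.5000 rpm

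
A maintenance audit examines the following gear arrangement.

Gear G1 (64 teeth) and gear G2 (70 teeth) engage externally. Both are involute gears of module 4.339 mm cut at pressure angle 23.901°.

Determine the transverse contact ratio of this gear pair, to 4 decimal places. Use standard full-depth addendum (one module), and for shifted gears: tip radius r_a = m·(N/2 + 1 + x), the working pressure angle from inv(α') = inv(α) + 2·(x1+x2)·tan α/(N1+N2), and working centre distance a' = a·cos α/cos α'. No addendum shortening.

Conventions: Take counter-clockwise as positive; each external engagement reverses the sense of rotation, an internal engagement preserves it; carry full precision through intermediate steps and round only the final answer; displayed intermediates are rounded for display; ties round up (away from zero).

1.6074

single-mesh involute tooth geometry (64T engaging 70T at module 4.339)
base radii: r_b1 = 126.941351, r_b2 = 138.842103
tip radii: r_a1 = 143.187000, r_a2 = 156.204000
no profile shift: α' = α, a' = a
action lengths: √(r_a1²−r_b1²) = 66.245077, √(r_a2²−r_b2²) = 71.572062
base pitch p_b = π·m·cos α = 12.462438
CR = (66.245077 + 71.572062 − 290.713000·sin 23.90100°)/12.462438 = 1.607436
contact ratio ≈ 1.6074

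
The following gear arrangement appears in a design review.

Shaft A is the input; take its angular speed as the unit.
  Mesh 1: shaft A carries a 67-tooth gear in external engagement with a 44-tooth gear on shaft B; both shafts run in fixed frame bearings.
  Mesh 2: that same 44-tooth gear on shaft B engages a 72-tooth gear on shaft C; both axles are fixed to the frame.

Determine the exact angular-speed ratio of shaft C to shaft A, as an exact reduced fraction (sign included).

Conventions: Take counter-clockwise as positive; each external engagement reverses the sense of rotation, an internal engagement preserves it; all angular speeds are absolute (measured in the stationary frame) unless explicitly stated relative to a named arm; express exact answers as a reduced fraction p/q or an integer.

67/72

class = fixed-axis compound train [2 meshes; 2 ratios multiply, 2 sense flips]
mesh 1 [67T→44T]: running ratio 67/44, sense −
mesh 2 [44T→72T]: running ratio 67/72, sense +
ω_out/ω_in = 67/72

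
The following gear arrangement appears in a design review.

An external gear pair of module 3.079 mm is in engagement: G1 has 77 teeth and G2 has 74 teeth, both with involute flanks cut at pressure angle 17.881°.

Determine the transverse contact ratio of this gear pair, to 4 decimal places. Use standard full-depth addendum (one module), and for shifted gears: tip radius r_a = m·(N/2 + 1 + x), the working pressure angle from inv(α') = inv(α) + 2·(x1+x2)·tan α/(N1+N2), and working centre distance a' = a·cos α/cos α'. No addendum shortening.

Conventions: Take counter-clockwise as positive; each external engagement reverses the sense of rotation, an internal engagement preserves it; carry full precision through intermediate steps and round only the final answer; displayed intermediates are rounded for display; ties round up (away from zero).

1.9598

class = single-mesh tooth geometry [involute pair 77T × 74T, m = 3.079]
base radii: r_b1 = 112.815504, r_b2 = 108.420095
tip radii: r_a1 = 121.620500, r_a2 = 117.002000
no profile shift: α' = α, a' = a
action lengths: √(r_a1²−r_b1²) = 45.433557, √(r_a2²−r_b2²) = 43.983532
base pitch p_b = π·m·cos α = 9.205724
CR = (45.433557 + 43.983532 − 232.464500·sin 17.88100°)/9.205724 = 1.959753
contact ratio ≈ 1.9598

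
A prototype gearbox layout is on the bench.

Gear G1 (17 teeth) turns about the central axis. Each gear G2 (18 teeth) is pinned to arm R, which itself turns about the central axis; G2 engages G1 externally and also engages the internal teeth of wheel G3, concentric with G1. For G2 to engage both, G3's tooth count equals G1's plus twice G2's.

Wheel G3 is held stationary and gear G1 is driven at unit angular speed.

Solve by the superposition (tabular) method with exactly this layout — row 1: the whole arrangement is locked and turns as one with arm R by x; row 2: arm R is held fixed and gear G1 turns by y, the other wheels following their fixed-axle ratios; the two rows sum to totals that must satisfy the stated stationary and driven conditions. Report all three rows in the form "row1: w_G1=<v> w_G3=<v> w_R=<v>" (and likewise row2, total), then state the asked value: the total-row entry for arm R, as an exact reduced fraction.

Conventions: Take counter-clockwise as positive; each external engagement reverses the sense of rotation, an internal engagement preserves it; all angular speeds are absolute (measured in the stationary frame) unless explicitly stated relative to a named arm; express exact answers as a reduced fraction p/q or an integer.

row1: w_G1=17/70 w_G3=17/70 w_R=17/70
row2: w_G1=53/70 w_G3=-17/70 w_R=0
total: w_G1=1 w_G3=0 w_R=17/70
asked value: 17/70

planetary set (17T centre, 18T on arm, 53T internal) — Willis relation
row 1 (train locked, turned with arm): all members turn x
superposition row 2 [arm held]: sun y, ring −(17/53)·y, arm 0
boundary: total ω_ring = x − (17/53)·y = 0 and total ω_sun = x + y = 1  ⇒  y = 53/70, x = 17/70
row 2 ring = −(17/53)·53/70 = -17/70
totals (row 1 + row 2): sun 17/70 + 53/70 = 1, ring 17/70 + (-17/70) = 0, arm 17/70 + 0 = 17/70
asked cell (total, arm) = 17/70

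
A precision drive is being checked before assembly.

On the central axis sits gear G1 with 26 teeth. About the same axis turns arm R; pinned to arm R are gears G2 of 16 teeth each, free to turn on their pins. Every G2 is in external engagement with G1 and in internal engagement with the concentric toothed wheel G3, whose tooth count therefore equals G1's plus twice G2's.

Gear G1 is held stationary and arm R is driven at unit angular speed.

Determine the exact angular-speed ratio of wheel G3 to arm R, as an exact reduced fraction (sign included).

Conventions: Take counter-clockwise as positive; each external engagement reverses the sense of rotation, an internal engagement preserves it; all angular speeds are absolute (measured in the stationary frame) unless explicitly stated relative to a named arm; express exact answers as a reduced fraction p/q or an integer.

class = planetary set [G3 = 26+2·16 = 58; Willis about the carrier]
ring teeth: 26 + 2·16 = 58
26(ω_sun−ω_arm) = −58(ω_ring−ω_arm),  ω_sun = 0, ω_arm = 1
ω_ring = 1 − (26/58)(0−1) = 42/29
ω_out/ω_in = 42/29

42/29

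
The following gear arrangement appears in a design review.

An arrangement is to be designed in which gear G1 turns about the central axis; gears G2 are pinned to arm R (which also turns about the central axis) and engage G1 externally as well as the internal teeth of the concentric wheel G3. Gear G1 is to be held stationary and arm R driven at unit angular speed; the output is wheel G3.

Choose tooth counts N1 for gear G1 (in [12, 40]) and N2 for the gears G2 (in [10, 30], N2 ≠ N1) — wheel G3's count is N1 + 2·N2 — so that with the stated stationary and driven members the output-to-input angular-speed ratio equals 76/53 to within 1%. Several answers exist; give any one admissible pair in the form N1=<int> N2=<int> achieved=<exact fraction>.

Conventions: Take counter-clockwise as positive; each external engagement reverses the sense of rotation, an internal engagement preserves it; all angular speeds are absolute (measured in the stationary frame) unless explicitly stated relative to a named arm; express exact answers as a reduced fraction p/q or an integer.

N1=23 N2=15 achieved=76/53

topology: planetary set — design target 76/53, arm = carrier (Willis)
Willis with ω_sun = 0: ω_ring/ω_arm = (N1+N3)/N3; set equal to 76/53  ⇒  N3/N1 = 1/(76/53 − 1) = 53/23
N3 = N1 + 2·N2  ⇒  N2/N1 = (N3/N1 − 1)/2 = (53/23 − 1)/2 = 15/23
smallest multiple with N1 ≥ 12 and N2 ≥ 10: k = 1  ⇒  N1 = 1·23 = 23, N2 = 1·15 = 15 (N1 ≤ 40, N2 ≤ 30, N2 ≠ N1 ✓), N3 = 23 + 2·15 = 53
check: (N1+N3)/N3 with N1 = 23, N3 = 53 gives 76/53; |achieved − target| = 0 ≤ 19/1325 ✓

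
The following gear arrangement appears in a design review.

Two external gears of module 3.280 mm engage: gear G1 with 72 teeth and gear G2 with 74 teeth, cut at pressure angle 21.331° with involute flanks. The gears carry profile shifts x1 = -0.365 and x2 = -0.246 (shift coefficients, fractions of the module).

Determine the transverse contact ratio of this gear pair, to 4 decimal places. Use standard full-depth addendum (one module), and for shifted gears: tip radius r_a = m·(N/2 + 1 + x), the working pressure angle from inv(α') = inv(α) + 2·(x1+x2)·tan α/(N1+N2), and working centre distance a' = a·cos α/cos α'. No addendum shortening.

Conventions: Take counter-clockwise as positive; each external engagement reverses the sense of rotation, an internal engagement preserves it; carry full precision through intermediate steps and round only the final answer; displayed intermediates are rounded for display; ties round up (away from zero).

class = single-mesh tooth geometry [involute pair 72T × 74T, m = 3.280]
base radii: r_b1 = 109.990877, r_b2 = 113.046179
tip radii: r_a1 = 120.162800, r_a2 = 123.833120
inv(α') = inv(21.331°) + 2·(-0.365-0.246)·tan α/(72+74) = 0.01494246  ⇒  α' = 20.01645°
a' = a·cos α / cos α' = 239.4400·cos 21.331°/cos 20.01645° = 237.375899
action lengths: √(r_a1²−r_b1²) = 48.384972, √(r_a2²−r_b2²) = 50.549016
base pitch p_b = π·m·cos α = 9.598515
CR = (48.384972 + 50.549016 − 237.375899·sin 20.01645°)/9.598515 = 1.842222
contact ratio ≈ 1.8422

1.8422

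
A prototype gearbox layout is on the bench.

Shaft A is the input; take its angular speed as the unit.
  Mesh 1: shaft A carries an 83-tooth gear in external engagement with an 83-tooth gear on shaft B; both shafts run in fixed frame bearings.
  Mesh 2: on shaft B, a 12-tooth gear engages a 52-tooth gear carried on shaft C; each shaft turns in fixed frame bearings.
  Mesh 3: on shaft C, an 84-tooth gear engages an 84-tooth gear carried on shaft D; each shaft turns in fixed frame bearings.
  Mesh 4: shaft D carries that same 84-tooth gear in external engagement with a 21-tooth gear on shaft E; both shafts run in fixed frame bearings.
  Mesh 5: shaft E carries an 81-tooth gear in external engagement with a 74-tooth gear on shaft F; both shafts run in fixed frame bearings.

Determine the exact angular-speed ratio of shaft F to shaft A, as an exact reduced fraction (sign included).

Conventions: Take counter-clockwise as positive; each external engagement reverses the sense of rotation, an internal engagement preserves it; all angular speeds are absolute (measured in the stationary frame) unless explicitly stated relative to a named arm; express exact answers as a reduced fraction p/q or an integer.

-486/481

class = fixed-axis compound train [5 meshes; 5 ratios multiply, 5 sense flips]
mesh 1 [83T→83T]: running ratio 1, sense −
mesh 2 [12T→52T]: running ratio 3/13, sense +
mesh 3 [84T→84T]: running ratio 3/13, sense −
mesh 4 [84T→21T]: running ratio 12/13, sense +
mesh 5 [81T→74T]: running ratio 486/481, sense −
ω_out/ω_in = -486/481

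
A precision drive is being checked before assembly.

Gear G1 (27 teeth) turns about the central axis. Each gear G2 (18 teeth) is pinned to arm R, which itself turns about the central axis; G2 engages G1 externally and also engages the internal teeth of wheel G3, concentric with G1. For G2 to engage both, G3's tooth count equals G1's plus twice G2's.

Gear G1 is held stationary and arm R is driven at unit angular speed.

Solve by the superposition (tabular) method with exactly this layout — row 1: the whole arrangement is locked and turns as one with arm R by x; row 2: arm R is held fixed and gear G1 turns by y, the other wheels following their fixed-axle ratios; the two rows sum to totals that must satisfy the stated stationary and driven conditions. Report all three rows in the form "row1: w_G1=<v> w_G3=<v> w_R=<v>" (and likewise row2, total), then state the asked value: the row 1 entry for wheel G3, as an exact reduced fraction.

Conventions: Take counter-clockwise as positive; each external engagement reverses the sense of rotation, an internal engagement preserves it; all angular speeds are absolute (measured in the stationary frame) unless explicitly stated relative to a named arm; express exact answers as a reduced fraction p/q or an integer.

row1: w_G1=1 w_G3=1 w_R=1
row2: w_G1=-1 w_G3=3/7 w_R=0
total: w_G1=0 w_G3=10/7 w_R=1
asked value: 1

recognized (axles ride arm R): planetary set, 27/18/63 teeth
superposition row 1 [locked train]: every member turns x
superposition row 2 [arm held]: sun y, ring −(27/63)·y, arm 0
boundary: total ω_sun = x + y = 0 and total ω_arm = x = 1  ⇒  y = -1, x = 1
row 2 ring = −(27/63)·(-1) = 3/7
totals (row 1 + row 2): sun 1 + (-1) = 0, ring 1 + 3/7 = 10/7, arm 1 + 0 = 1
asked cell (row1, ring) = 1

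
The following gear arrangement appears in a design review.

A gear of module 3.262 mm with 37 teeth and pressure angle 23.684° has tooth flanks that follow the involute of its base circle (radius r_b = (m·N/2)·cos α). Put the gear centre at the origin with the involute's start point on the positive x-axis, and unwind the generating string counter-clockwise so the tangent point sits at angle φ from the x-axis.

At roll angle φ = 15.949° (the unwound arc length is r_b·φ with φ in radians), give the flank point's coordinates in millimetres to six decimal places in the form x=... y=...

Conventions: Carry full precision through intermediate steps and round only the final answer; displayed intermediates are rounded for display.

single-mesh involute tooth geometry (37T wheel at module 3.262)
pitch radius r_p = m·N/2 = 3.262·37/2 = 60.347000
base radius r_b = r_p·cos α = 60.347000·cos 23.684° = 55.264262
roll angle φ = 15.949° = 0.27836256 rad
x = r_b·(cos φ + φ·sin φ) = 57.364060
y = r_b·(sin φ − φ·cos φ) = 0.394264

x=57.364060 y=0.394264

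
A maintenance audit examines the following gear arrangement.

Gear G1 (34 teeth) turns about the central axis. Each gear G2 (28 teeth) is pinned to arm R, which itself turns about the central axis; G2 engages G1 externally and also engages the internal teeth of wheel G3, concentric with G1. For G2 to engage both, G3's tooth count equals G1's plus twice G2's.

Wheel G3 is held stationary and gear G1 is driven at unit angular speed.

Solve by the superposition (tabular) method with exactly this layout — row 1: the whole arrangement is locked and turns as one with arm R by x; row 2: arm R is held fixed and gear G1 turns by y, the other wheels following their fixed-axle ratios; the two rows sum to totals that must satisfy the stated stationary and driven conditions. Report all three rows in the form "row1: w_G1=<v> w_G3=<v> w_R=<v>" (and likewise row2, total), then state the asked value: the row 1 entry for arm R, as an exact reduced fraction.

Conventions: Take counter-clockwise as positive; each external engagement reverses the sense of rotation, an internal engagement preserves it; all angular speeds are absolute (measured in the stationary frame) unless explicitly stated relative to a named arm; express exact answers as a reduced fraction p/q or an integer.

row1: w_G1=17/62 w_G3=17/62 w_R=17/62
row2: w_G1=45/62 w_G3=-17/62 w_R=0
total: w_G1=1 w_G3=0 w_R=17/62
asked value: 17/62

recognized (axles ride arm R): planetary set, 34/28/90 teeth
row 1: whole set turns with the arm by x
row 2: sun turns y, ring = −(34/90)·y, arm 0
boundary: total ω_ring = x − (34/90)·y = 0 and total ω_sun = x + y = 1  ⇒  y = 45/62, x = 17/62
row 2 ring = −(34/90)·45/62 = -17/62
totals (row 1 + row 2): sun 17/62 + 45/62 = 1, ring 17/62 + (-17/62) = 0, arm 17/62 + 0 = 17/62
asked cell (row1, arm) = 17/62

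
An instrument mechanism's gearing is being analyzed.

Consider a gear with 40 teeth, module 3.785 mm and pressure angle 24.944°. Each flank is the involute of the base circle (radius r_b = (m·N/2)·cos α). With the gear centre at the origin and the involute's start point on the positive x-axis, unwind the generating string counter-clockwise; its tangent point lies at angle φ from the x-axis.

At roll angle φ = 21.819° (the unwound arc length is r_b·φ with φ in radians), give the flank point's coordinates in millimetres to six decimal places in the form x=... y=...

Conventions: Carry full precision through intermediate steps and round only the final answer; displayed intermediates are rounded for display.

x=73.436701 y=1.245298

single-mesh involute tooth geometry (40T wheel at module 3.785)
pitch radius r_p = m·N/2 = 3.785·40/2 = 75.700000
base radius r_b = r_p·cos α = 75.700000·cos 24.944° = 68.638735
roll angle φ = 21.819° = 0.38081339 rad
x = r_b·(cos φ + φ·sin φ) = 73.436701
y = r_b·(sin φ − φ·cos φ) = 1.245298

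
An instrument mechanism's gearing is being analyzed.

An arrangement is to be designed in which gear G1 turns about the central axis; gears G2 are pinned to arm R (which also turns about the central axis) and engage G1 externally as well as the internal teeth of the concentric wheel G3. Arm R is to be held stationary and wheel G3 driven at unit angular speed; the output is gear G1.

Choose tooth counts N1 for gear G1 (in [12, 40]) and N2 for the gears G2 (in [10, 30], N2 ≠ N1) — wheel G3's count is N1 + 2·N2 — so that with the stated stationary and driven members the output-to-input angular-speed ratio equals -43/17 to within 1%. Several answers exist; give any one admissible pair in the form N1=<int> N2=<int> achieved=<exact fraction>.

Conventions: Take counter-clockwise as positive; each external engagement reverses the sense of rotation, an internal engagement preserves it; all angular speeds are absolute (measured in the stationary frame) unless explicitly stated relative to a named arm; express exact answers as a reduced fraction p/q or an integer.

topology: planetary set — design target -43/17, arm = carrier (Willis)
Willis with ω_arm = 0: ω_sun/ω_ring = −N3/N1; set equal to -43/17  ⇒  N3/N1 = −(-43/17) = 43/17
N3 = N1 + 2·N2  ⇒  N2/N1 = (N3/N1 − 1)/2 = (43/17 − 1)/2 = 13/17
smallest multiple with N1 ≥ 12 and N2 ≥ 10: k = 1  ⇒  N1 = 1·17 = 17, N2 = 1·13 = 13 (N1 ≤ 40, N2 ≤ 30, N2 ≠ N1 ✓), N3 = 17 + 2·13 = 43
check: −N3/N1 with N1 = 17, N3 = 43 gives -43/17; |achieved − target| = 0 ≤ 43/1700 ✓

N1=17 N2=13 achieved=-43/17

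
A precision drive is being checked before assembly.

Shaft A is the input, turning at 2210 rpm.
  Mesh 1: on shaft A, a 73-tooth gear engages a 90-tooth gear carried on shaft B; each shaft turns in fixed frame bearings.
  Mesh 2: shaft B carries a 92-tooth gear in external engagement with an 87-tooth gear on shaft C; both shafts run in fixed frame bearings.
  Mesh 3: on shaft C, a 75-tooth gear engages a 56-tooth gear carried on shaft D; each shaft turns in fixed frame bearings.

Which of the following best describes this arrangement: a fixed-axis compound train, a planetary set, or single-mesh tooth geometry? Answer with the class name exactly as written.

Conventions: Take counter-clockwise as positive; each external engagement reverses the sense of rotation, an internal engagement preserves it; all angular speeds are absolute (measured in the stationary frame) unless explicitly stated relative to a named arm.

fixed-axis compound train

recognized (4 fixed axles, 3 meshes): fixed-axis compound train
classification: fixed-axis compound train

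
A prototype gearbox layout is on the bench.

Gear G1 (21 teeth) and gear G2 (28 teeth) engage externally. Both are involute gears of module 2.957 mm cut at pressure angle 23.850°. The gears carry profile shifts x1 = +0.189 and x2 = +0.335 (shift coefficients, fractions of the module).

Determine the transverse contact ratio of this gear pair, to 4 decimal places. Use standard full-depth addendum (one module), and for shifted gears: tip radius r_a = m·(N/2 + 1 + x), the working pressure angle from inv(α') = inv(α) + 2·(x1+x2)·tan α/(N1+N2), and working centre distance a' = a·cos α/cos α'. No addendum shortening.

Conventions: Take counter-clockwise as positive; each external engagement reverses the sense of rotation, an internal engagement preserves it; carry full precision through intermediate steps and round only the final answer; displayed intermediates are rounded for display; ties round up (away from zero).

single-mesh involute tooth geometry (21T engaging 28T at module 2.957)
base radii: r_b1 = 28.397180, r_b2 = 37.862907
tip radii: r_a1 = 34.564373, r_a2 = 45.345595
inv(α') = inv(23.850°) + 2·(+0.189+0.335)·tan α/(21+28) = 0.03528978  ⇒  α' = 26.31889°
a' = a·cos α / cos α' = 72.4465·cos 23.850°/cos 26.31889° = 73.922912
action lengths: √(r_a1²−r_b1²) = 19.705228, √(r_a2²−r_b2²) = 24.952420
base pitch p_b = π·m·cos α = 8.496417
CR = (19.705228 + 24.952420 − 73.922912·sin 26.31889°)/8.496417 = 1.398553
contact ratio ≈ 1.3986

1.3986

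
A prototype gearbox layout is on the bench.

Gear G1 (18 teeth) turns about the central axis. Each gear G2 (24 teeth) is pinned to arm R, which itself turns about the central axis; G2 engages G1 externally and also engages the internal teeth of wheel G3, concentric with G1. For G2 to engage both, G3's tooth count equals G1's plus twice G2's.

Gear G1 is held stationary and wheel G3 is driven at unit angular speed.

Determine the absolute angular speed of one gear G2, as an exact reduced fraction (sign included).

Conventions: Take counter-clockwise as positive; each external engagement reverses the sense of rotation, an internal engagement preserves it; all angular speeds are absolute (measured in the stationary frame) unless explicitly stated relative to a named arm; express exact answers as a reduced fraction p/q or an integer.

planetary set (18T centre, 24T on arm, 66T internal) — Willis relation
ring teeth: 18 + 2·24 = 66
18(ω_sun−ω_arm) = −66(ω_ring−ω_arm),  ω_sun = 0, ω_ring = 1
18(0−ω_arm) = −66(1−ω_arm)  ⇒  84·ω_arm = 66  ⇒  ω_arm = 11/14
sun–planet mesh: 18·(0−11/14) = −24·(ω_p−ω_arm)  ⇒  ω_p−ω_arm = 33/56
ω_p = 11/14 + 33/56 = 11/8
exact speed ratio = 11/8

11/8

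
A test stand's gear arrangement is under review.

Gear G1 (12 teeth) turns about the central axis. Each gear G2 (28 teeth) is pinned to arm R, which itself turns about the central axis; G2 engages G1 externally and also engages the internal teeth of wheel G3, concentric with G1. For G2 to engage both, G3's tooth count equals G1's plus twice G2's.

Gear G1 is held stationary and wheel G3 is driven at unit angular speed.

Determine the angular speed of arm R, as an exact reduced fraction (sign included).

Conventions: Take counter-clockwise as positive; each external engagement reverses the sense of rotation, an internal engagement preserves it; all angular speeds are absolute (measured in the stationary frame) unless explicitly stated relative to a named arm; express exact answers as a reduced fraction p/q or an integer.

recognized (axles ride arm R): planetary set, 12/28/68 teeth
ring teeth: 12 + 2·28 = 68
12(ω_sun−ω_arm) = −68(ω_ring−ω_arm),  ω_sun = 0, ω_ring = 1
12(0−ω_arm) = −68(1−ω_arm)  ⇒  80·ω_arm = 68  ⇒  ω_arm = 17/20
exact speed ratio = 17/20

17/20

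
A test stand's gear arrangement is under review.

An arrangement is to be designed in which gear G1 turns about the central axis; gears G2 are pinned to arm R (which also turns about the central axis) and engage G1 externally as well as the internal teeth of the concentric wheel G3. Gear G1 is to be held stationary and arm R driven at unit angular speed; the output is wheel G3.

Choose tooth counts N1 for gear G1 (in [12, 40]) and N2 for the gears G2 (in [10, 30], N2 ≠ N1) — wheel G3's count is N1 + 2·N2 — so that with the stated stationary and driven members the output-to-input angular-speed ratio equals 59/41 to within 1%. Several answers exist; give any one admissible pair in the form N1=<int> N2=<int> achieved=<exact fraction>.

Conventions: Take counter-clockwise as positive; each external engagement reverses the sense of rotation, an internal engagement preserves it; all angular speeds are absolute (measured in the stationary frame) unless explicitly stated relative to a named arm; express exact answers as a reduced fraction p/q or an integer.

N1=36 N2=23 achieved=59/41

design class (target 59/41): planetary set
Willis with ω_sun = 0: ω_ring/ω_arm = (N1+N3)/N3; set equal to 59/41  ⇒  N3/N1 = 1/(59/41 − 1) = 41/18
N3 = N1 + 2·N2  ⇒  N2/N1 = (N3/N1 − 1)/2 = (41/18 − 1)/2 = 23/36
smallest multiple with N1 ≥ 12 and N2 ≥ 10: k = 1  ⇒  N1 = 1·36 = 36, N2 = 1·23 = 23 (N1 ≤ 40, N2 ≤ 30, N2 ≠ N1 ✓), N3 = 36 + 2·23 = 82
check: (N1+N3)/N3 with N1 = 36, N3 = 82 gives 59/41; |achieved − target| = 0 ≤ 59/4100 ✓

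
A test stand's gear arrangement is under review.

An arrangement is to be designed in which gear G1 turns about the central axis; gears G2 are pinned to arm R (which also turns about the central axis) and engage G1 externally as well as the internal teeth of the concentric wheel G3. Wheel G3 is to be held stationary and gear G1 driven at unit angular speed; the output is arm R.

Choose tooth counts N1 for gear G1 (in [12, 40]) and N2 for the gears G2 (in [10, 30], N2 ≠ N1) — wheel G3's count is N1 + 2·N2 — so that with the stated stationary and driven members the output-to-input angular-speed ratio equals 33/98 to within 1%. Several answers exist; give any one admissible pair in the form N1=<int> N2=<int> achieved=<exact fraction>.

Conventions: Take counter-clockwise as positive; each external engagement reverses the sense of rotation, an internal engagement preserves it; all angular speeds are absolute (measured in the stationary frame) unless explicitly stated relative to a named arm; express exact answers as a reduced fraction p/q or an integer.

design class (target 33/98): planetary set
Willis with ω_ring = 0: ω_arm/ω_sun = N1/(N1+N3); set equal to 33/98  ⇒  N3/N1 = 1/(33/98) − 1 = 65/33
N3 = N1 + 2·N2  ⇒  N2/N1 = (N3/N1 − 1)/2 = (65/33 − 1)/2 = 16/33
smallest multiple with N1 ≥ 12 and N2 ≥ 10: k = 1  ⇒  N1 = 1·33 = 33, N2 = 1·16 = 16 (N1 ≤ 40, N2 ≤ 30, N2 ≠ N1 ✓), N3 = 33 + 2·16 = 65
check: N1/(N1+N3) with N1 = 33, N3 = 65 gives 33/98; |achieved − target| = 0 ≤ 33/9800 ✓

N1=33 N2=16 achieved=33/98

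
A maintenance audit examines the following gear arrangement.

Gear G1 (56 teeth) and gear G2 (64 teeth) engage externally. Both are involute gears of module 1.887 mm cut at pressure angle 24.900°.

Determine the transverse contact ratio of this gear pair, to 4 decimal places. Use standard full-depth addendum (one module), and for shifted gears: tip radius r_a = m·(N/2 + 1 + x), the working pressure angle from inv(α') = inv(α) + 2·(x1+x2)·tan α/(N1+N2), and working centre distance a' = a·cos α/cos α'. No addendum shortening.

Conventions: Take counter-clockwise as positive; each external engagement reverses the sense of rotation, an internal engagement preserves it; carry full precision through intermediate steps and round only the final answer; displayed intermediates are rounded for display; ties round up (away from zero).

class = single-mesh tooth geometry [involute pair 56T × 64T, m = 1.887]
base radii: r_b1 = 47.924578, r_b2 = 54.770946
tip radii: r_a1 = 54.723000, r_a2 = 62.271000
no profile shift: α' = α, a' = a
action lengths: √(r_a1²−r_b1²) = 26.416692, √(r_a2²−r_b2²) = 29.628043
base pitch p_b = π·m·cos α = 5.377125
CR = (26.416692 + 29.628043 − 113.220000·sin 24.90000°)/5.377125 = 1.557535
contact ratio ≈ 1.5575

1.5575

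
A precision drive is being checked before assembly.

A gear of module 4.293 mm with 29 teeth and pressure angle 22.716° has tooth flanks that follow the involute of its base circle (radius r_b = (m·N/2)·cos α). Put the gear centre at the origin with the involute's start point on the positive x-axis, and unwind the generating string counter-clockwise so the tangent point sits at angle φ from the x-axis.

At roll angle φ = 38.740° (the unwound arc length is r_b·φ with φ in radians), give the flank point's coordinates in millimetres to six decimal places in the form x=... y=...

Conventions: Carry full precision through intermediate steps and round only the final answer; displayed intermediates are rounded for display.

x=69.082683 y=5.650231

recognized (one wheel, involute flank): single-mesh tooth geometry, m = 4.293, N = 29
pitch radius r_p = m·N/2 = 4.293·29/2 = 62.248500
base radius r_b = r_p·cos α = 62.248500·cos 22.716° = 57.419902
roll angle φ = 38.740° = 0.67614055 rad
x = r_b·(cos φ + φ·sin φ) = 69.082683
y = r_b·(sin φ − φ·cos φ) = 5.650231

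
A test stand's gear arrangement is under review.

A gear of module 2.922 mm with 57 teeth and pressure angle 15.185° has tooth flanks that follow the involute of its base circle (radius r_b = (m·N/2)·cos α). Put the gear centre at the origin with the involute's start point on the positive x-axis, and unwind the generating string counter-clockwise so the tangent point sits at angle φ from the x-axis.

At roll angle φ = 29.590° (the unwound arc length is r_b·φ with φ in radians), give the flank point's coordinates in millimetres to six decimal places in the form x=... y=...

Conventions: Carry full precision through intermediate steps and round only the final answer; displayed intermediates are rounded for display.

x=90.383059 y=3.592599

recognized (one wheel, involute flank): single-mesh tooth geometry, m = 2.922, N = 57
pitch radius r_p = m·N/2 = 2.922·57/2 = 83.277000
base radius r_b = r_p·cos α = 83.277000·cos 15.185° = 80.369392
roll angle φ = 29.590° = 0.51644293 rad
x = r_b·(cos φ + φ·sin φ) = 90.383059
y = r_b·(sin φ − φ·cos φ) = 3.592599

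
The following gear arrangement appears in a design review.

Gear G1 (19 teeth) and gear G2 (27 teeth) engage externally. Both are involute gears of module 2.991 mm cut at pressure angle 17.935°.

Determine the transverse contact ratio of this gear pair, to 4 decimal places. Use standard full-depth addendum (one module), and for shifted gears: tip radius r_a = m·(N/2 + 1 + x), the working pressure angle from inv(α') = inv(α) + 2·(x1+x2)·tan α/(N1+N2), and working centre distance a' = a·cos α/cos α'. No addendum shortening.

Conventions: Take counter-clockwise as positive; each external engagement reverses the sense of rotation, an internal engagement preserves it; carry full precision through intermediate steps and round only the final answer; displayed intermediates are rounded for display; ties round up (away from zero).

single-mesh involute tooth geometry (19T engaging 27T at module 2.991)
base radii: r_b1 = 27.033739, r_b2 = 38.416366
tip radii: r_a1 = 31.405500, r_a2 = 43.369500
no profile shift: α' = α, a' = a
action lengths: √(r_a1²−r_b1²) = 15.983816, √(r_a2²−r_b2²) = 20.127005
base pitch p_b = π·m·cos α = 8.939894
CR = (15.983816 + 20.127005 − 68.793000·sin 17.93500°)/8.939894 = 1.669690
contact ratio ≈ 1.6697

1.6697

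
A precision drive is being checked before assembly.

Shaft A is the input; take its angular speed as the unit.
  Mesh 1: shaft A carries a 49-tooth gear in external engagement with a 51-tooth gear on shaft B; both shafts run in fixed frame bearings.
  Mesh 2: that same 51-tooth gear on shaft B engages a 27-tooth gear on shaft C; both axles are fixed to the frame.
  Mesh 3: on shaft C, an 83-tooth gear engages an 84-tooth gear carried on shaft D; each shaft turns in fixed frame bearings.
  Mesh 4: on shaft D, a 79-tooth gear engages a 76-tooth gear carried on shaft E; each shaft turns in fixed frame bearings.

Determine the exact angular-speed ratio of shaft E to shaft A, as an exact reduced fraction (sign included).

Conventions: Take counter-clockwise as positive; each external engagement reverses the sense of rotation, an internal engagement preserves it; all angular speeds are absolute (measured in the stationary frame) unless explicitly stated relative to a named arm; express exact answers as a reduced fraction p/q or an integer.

class = fixed-axis compound train [4 meshes; 4 ratios multiply, 4 sense flips]
mesh 1 [49T→51T]: running ratio 49/51, sense −
mesh 2 [51T→27T]: running ratio 49/27, sense +
mesh 3 [83T→84T]: running ratio 581/324, sense −
mesh 4 [79T→76T]: running ratio 45899/24624, sense +
ω_out/ω_in = 45899/24624

45899/24624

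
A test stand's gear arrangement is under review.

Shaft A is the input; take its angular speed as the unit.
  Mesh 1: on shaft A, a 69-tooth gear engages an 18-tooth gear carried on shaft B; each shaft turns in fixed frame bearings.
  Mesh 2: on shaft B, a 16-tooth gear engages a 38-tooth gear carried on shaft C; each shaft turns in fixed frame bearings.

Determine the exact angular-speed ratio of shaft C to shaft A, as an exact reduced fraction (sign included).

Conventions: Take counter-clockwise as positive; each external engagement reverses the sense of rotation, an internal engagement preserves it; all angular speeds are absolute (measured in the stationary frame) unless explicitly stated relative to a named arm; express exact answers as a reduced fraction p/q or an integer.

class = fixed-axis compound train [2 meshes; 2 ratios multiply, 2 sense flips]
mesh 1 [69T→18T]: running ratio 23/6, sense −
mesh 2 [16T→38T]: running ratio 92/57, sense +
ω_out/ω_in = 92/57

92/57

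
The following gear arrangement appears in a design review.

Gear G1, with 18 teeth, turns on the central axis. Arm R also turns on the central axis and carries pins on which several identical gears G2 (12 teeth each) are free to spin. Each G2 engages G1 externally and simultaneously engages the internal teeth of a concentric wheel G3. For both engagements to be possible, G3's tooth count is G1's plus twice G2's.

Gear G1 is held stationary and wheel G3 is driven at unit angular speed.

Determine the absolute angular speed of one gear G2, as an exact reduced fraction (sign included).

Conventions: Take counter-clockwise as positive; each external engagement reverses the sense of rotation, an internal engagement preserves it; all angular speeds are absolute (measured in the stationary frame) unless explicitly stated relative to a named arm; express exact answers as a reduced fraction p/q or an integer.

7/4

class = planetary set [G3 = 18+2·12 = 42; Willis about the carrier]
ring teeth: 18 + 2·12 = 42
18(ω_sun−ω_arm) = −42(ω_ring−ω_arm),  ω_sun = 0, ω_ring = 1
18(0−ω_arm) = −42(1−ω_arm)  ⇒  60·ω_arm = 42  ⇒  ω_arm = 7/10
sun–planet mesh: 18·(0−7/10) = −12·(ω_p−ω_arm)  ⇒  ω_p−ω_arm = 21/20
ω_p = 7/10 + 21/20 = 7/4
exact speed ratio = 7/4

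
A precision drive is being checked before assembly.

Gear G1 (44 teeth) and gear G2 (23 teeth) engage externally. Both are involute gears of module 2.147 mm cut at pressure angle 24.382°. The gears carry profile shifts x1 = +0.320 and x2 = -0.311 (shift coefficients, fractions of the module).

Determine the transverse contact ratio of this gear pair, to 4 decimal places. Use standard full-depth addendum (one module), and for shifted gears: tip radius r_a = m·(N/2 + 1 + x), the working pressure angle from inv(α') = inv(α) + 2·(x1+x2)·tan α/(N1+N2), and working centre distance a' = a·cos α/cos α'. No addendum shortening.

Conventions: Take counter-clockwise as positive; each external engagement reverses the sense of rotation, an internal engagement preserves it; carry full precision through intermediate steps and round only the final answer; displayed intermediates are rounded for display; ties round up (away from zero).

1.5069

class = single-mesh tooth geometry [involute pair 44T × 23T, m = 2.147]
base radii: r_b1 = 43.021360, r_b2 = 22.488438
tip radii: r_a1 = 50.068040, r_a2 = 26.169783
inv(α') = inv(24.382°) + 2·(+0.320-0.311)·tan α/(44+23) = 0.02781696  ⇒  α' = 24.41591°
a' = a·cos α / cos α' = 71.9245·cos 24.382°/cos 24.41591° = 71.943810
action lengths: √(r_a1²−r_b1²) = 25.611935, √(r_a2²−r_b2²) = 13.383859
base pitch p_b = π·m·cos α = 6.143436
CR = (25.611935 + 13.383859 − 71.943810·sin 24.41591°)/6.143436 = 1.506860
contact ratio ≈ 1.5069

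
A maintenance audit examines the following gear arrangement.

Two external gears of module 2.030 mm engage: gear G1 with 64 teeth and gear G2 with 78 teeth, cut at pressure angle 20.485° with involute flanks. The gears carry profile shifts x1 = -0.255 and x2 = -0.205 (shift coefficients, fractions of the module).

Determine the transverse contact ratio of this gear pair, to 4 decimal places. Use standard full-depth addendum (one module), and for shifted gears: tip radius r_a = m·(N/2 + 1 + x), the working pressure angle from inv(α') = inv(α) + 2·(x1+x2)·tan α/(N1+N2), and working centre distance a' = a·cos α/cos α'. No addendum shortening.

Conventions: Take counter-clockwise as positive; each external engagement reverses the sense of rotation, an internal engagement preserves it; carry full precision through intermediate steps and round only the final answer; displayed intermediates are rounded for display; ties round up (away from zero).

1.8651

topology: single-mesh involute geometry — m = 2.030, 64T/78T pair
base radii: r_b1 = 60.852179, r_b2 = 74.163593
tip radii: r_a1 = 66.472350, r_a2 = 80.783850
inv(α') = inv(20.485°) + 2·(-0.255-0.205)·tan α/(64+78) = 0.01363520  ⇒  α' = 19.43389°
a' = a·cos α / cos α' = 144.1300·cos 20.485°/cos 19.43389° = 143.172898
action lengths: √(r_a1²−r_b1²) = 26.750432, √(r_a2²−r_b2²) = 32.027985
base pitch p_b = π·m·cos α = 5.974149
CR = (26.750432 + 32.027985 − 143.172898·sin 19.43389°)/5.974149 = 1.865050
contact ratio ≈ 1.8651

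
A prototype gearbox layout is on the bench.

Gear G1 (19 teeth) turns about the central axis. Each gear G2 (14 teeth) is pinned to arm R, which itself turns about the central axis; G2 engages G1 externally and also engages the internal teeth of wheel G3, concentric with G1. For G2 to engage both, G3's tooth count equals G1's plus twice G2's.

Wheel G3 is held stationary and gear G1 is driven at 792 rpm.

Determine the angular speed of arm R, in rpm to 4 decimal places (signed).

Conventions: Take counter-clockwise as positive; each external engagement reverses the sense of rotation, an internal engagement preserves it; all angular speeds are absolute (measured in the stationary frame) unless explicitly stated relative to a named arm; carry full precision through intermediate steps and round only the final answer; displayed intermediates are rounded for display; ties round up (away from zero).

+228.0000 rpm

class = planetary set [G3 = 19+2·14 = 47; Willis about the carrier]
normalise by the input: solve with ω_sun = 1, then scale by 792 rpm
ring teeth: 19 + 2·14 = 47
19(ω_sun−ω_arm) = −47(ω_ring−ω_arm),  ω_ring = 0, ω_sun = 1
19(1−ω_arm) = −47(0−ω_arm)  ⇒  66·ω_arm = 19  ⇒  ω_arm = 19/66
scale: ω_arm = 19/66 × 792 rpm = +228.0000 rpm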